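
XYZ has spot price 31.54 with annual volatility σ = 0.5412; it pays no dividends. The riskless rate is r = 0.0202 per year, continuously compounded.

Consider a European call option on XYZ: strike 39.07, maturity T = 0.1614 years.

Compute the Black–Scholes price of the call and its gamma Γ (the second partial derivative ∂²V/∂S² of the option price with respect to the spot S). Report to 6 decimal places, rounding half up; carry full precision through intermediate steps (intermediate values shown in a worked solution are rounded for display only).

price = 0.669852
Γ = 0.040157

σ√T = 0.5412·√0.1614 = 0.217425
d₁ = (ln(S/K) + (r+σ²/2)T) / (σ√T) = (ln(31.54/39.07) + (0.0202+0.5412²/2)·0.1614) / 0.217425 = (-0.214098 + 0.026897) / 0.217425 = -0.860992
d₂ = d₁ − σ√T = -0.860992 − 0.217425 = -1.078417
e^{−rT} = 0.996745
N(d₁) = 0.194621,  N(d₂) = 0.140424
Call price V = S·N(d₁) − K·e^{−rT}·N(d₂) = 6.138353 − 5.468501 = 0.669852
φ(d₁) = (1/√(2π))·e^{−d₁²/2} = 0.275383
Γ = φ(d₁) / (S·σ·√T) = 0.040157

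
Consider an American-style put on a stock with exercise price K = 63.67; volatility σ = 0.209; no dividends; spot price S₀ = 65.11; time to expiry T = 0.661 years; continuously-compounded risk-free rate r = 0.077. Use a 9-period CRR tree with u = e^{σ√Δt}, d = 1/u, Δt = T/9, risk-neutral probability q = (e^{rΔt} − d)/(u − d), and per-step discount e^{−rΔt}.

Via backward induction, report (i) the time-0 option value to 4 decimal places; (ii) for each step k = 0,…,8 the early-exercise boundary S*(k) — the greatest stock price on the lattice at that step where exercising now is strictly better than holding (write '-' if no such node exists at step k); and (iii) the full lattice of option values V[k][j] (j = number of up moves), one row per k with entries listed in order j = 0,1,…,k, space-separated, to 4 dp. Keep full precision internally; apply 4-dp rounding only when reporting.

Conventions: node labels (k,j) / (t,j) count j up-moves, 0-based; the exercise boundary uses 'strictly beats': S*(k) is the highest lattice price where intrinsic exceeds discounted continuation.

price = 2.6745
boundary = - - - 54.9354 51.9103 54.9354 51.9103 54.9354 58.1367
tree:
2.6745
4.0892 1.4775
6.0744 2.4131 0.6828
8.7346 3.8346 1.2075 0.2355
11.7597 5.8990 2.0872 0.4584 0.0449
14.6182 8.7346 3.5055 0.8810 0.0973 0.0000
17.3193 11.7597 5.6729 1.6655 0.2109 0.0000 0.0000
19.8717 14.6182 8.7346 3.0812 0.4569 0.0000 0.0000 0.0000
22.2835 17.3193 11.7597 5.5333 0.9901 0.0000 0.0000 0.0000 0.0000
24.5625 19.8717 14.6182 8.7346 2.1454 0.0000 0.0000 0.0000 0.0000 0.0000

params: Δt=0.07344 u=1.05828 d=0.94493 q=0.53588 e^(-rΔt)=0.99436
t_9 payoffs: 24.5625 19.8717 14.6182 8.7346 2.1454 0.0000 0.0000 0.0000 0.0000 0.0000
t_8: node(8,0) S=41.3865 payoff=22.2835 vs cont=21.9244 → 22.2835 [stop]  node(8,1) S=46.3507 payoff=17.3193 vs cont=16.9603 → 17.3193 [stop]  node(8,2) S=51.9103 payoff=11.7597 vs cont=11.4007 → 11.7597 [stop]  node(8,3) S=58.1367 payoff=5.5333 vs cont=5.1742 → 5.5333 [stop]  node(8,4) S=65.1100 payoff=0.0000 vs cont=0.9901 → 0.9901 [wait]  node(8,5) S=72.9197 payoff=0.0000 vs cont=0.0000 → 0.0000 [wait]  node(8,6) S=81.6661 payoff=0.0000 vs cont=0.0000 → 0.0000 [wait]  node(8,7) S=91.4617 payoff=0.0000 vs cont=0.0000 → 0.0000 [wait]  node(8,8) S=102.4322 payoff=0.0000 vs cont=0.0000 → 0.0000 [wait]  ⇒ S*(8)=58.1367
t_7: node(7,0) S=43.7983 payoff=19.8717 vs cont=19.5126 → 19.8717 [stop]  node(7,1) S=49.0518 payoff=14.6182 vs cont=14.2592 → 14.6182 [stop]  node(7,2) S=54.9354 payoff=8.7346 vs cont=8.3756 → 8.7346 [stop]  node(7,3) S=61.5246 payoff=2.1454 vs cont=3.0812 → 3.0812 [wait]  node(7,4) S=68.9043 payoff=0.0000 vs cont=0.4569 → 0.4569 [wait]  node(7,5) S=77.1691 payoff=0.0000 vs cont=0.0000 → 0.0000 [wait]  node(7,6) S=86.4252 payoff=0.0000 vs cont=0.0000 → 0.0000 [wait]  node(7,7) S=96.7916 payoff=0.0000 vs cont=0.0000 → 0.0000 [wait]  ⇒ S*(7)=54.9354
t_6: node(6,0) S=46.3507 payoff=17.3193 vs cont=16.9603 → 17.3193 [stop]  node(6,1) S=51.9103 payoff=11.7597 vs cont=11.4007 → 11.7597 [stop]  node(6,2) S=58.1367 payoff=5.5333 vs cont=5.6729 → 5.6729 [wait]  node(6,3) S=65.1100 payoff=0.0000 vs cont=1.6655 → 1.6655 [wait]  node(6,4) S=72.9197 payoff=0.0000 vs cont=0.2109 → 0.2109 [wait]  node(6,5) S=81.6661 payoff=0.0000 vs cont=0.0000 → 0.0000 [wait]  node(6,6) S=91.4617 payoff=0.0000 vs cont=0.0000 → 0.0000 [wait]  ⇒ S*(6)=51.9103
t_5: node(5,0) S=49.0518 payoff=14.6182 vs cont=14.2592 → 14.6182 [stop]  node(5,1) S=54.9354 payoff=8.7346 vs cont=8.4500 → 8.7346 [stop]  node(5,2) S=61.5246 payoff=2.1454 vs cont=3.5055 → 3.5055 [wait]  node(5,3) S=68.9043 payoff=0.0000 vs cont=0.8810 → 0.8810 [wait]  node(5,4) S=77.1691 payoff=0.0000 vs cont=0.0973 → 0.0973 [wait]  node(5,5) S=86.4252 payoff=0.0000 vs cont=0.0000 → 0.0000 [wait]  ⇒ S*(5)=54.9354
t_4: node(4,0) S=51.9103 payoff=11.7597 vs cont=11.4007 → 11.7597 [stop]  node(4,1) S=58.1367 payoff=5.5333 vs cont=5.8990 → 5.8990 [wait]  node(4,2) S=65.1100 payoff=0.0000 vs cont=2.0872 → 2.0872 [wait]  node(4,3) S=72.9197 payoff=0.0000 vs cont=0.4584 → 0.4584 [wait]  node(4,4) S=81.6661 payoff=0.0000 vs cont=0.0449 → 0.0449 [wait]  ⇒ S*(4)=51.9103
t_3: node(3,0) S=54.9354 payoff=8.7346 vs cont=8.5705 → 8.7346 [stop]  node(3,1) S=61.5246 payoff=2.1454 vs cont=3.8346 → 3.8346 [wait]  node(3,2) S=68.9043 payoff=0.0000 vs cont=1.2075 → 1.2075 [wait]  node(3,3) S=77.1691 payoff=0.0000 vs cont=0.2355 → 0.2355 [wait]  ⇒ S*(3)=54.9354
t_2: node(2,0) S=58.1367 payoff=5.5333 vs cont=6.0744 → 6.0744 [wait]  node(2,1) S=65.1100 payoff=0.0000 vs cont=2.4131 → 2.4131 [wait]  node(2,2) S=72.9197 payoff=0.0000 vs cont=0.6828 → 0.6828 [wait]  ⇒ S*(2)=-
t_1: node(1,0) S=61.5246 payoff=2.1454 vs cont=4.0892 → 4.0892 [wait]  node(1,1) S=68.9043 payoff=0.0000 vs cont=1.4775 → 1.4775 [wait]  ⇒ S*(1)=-
t_0: node(0,0) S=65.1100 payoff=0.0000 vs cont=2.6745 → 2.6745 [wait]  ⇒ S*(0)=-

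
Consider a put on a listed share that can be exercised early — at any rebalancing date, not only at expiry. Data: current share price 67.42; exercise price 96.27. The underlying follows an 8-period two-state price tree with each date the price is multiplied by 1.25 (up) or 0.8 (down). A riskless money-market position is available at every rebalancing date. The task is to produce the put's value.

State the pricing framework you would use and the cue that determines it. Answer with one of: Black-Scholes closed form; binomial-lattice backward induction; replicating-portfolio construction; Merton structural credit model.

Key observation: the put (strike 96.27 on spot 67.42) is American-style on a 8-step discrete price model, so the early-exercise decision at every node requires stepwise backward valuation — a closed form cannot price the exercise right.

framework: binomial-lattice backward induction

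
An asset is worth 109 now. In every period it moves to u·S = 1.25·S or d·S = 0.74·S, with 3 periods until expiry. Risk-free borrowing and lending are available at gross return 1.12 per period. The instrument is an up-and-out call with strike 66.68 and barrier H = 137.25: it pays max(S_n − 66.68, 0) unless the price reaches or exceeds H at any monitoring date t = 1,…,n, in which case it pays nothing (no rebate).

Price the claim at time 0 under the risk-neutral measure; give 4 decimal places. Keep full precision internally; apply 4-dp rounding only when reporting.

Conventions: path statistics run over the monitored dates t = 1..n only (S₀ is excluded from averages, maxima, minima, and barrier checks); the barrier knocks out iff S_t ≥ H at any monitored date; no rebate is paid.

No-arbitrage gives p* = (R−d)/(u−d) = 0.7451: enumerate every path, weight its payoff by its p*-probability, and discount by R^3.
Enumerate all 2^3 = 8 price paths (U = up ×1.25, D = down ×0.74); each path with k up-moves has probability p*^k·(1−p*)^(3−k).
DDD: M=80.6600, payoff=0.0000, prob=0.016562
UDD: M=136.2500, payoff=7.9305, prob=0.048413
DUD: M=100.8250, payoff=7.9305, prob=0.048413
UUD: M=170.3125, payoff=0.0000, prob=0.141514
DDU: M=80.6600, payoff=7.9305, prob=0.048413
UDU: M=136.2500, payoff=59.3513, prob=0.141514
DUU: M=126.0312, payoff=59.3513, prob=0.141514
UUU: M=212.8906, payoff=0.0000, prob=0.413657
Price = Σ prob·payoff / R^3 = 17.949901 / 1.404928 = 12.7764

price = 12.7764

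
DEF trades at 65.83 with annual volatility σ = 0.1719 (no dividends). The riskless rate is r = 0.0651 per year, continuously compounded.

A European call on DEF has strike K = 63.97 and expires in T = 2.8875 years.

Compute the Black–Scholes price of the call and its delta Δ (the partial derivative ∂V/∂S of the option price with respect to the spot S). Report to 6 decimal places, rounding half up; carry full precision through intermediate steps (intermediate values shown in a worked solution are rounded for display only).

price = 15.104361
Δ = 0.812649

σ√T = 0.1719·√2.8875 = 0.292104
d₁ = (ln(S/K) + (r+σ²/2)T) / (σ√T) = (ln(65.83/63.97) + (0.0651+0.1719²/2)·2.8875) / 0.292104 = (0.028661 + 0.230638) / 0.292104 = 0.887699
d₂ = d₁ − σ√T = 0.887699 − 0.292104 = 0.595595
e^{−rT} = 0.828634
N(d₁) = 0.812649,  N(d₂) = 0.724277
Call price V = S·N(d₁) − K·e^{−rT}·N(d₂) = 53.496654 − 38.392294 = 15.104361
Δ = N(d₁) = 0.812649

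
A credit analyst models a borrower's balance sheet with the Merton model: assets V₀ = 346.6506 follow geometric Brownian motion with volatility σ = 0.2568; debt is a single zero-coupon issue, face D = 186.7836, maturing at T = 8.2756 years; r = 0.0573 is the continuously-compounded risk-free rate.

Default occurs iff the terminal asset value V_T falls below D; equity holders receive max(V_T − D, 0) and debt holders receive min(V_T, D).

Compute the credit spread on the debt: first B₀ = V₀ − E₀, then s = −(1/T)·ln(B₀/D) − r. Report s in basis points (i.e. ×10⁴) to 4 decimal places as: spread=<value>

spread=45.9865

Work the structural quantities from V₀ = 346.6506 against face 186.7836:
d₁ = [ln(V₀/D) + (r + σ²/2)T] / (σ√T)
   = [ln(346.6506/186.7836) + (0.0573 + 0.5·0.2568²)·8.2756] / (0.2568·√8.2756)
   = [0.618367 + 0.747064] / 0.738745 = 1.848311
d₂ = d₁ − σ√T = 1.848311 − 0.738745 = 1.109565
N(d₁) = 0.967721,  N(d₂) = 0.866407,  e^(−rT) = 0.622388
E₀ = V₀·N(d₁) − D·e^(−rT)·N(d₂)
   = 346.6506·0.967721 − 186.7836·0.622388·0.866407 = 234.739784
B₀ = V₀ − E₀ = 346.6506 − 234.739784 = 111.910816
spread = −(1/T)·ln(B₀/D) − r = −(1/8.2756)·ln(111.910816/186.7836) − 0.0573 = 0.00459865
in basis points: 0.00459865 × 10⁴ = 45.9865 bp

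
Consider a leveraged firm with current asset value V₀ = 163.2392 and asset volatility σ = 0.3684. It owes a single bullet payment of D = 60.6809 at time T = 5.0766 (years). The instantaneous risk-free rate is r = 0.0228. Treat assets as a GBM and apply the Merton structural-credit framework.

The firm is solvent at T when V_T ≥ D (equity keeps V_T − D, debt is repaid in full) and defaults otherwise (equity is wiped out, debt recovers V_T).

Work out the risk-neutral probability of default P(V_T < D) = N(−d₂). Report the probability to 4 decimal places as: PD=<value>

Work the structural quantities from V₀ = 163.2392 against face 60.6809:
d₁ = [ln(V₀/D) + (r + σ²/2)T] / (σ√T)
   = [ln(163.2392/60.6809) + (0.0228 + 0.5·0.3684²)·5.0766] / (0.3684·√5.0766)
   = [0.989588 + 0.460241] / 0.830054 = 1.746669
d₂ = d₁ − σ√T = 1.746669 − 0.830054 = 0.916615
risk-neutral PD = N(−d₂) = N(-0.916615) = 0.179672

PD=0.1797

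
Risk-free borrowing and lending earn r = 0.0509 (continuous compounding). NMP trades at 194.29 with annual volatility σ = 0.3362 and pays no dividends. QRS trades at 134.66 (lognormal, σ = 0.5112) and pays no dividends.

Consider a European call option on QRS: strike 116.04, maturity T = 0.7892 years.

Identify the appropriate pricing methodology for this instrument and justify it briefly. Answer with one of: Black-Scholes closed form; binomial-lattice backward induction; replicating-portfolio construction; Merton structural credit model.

Key observation: the instrument is a plain European call (strike 116.04) on a lognormal asset; the exact continuous-time formula applies directly.

framework: Black-Scholes closed form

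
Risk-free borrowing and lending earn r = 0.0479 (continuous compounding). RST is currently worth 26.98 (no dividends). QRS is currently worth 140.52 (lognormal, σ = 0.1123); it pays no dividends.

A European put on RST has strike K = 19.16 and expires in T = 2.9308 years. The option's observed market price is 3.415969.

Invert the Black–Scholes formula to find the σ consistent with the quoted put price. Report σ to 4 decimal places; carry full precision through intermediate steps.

sigma = 0.5287

At σ = 0.5287 the Black–Scholes value reproduces the quote:
σ√T = 0.5287·√2.9308 = 0.905112
d₁ = (ln(S/K) + (r+σ²/2)T) / (σ√T) = (ln(26.98/19.16) + (0.0479+0.5287²/2)·2.9308) / 0.905112 = (0.342271 + 0.549999) / 0.905112 = 0.985812
d₂ = d₁ − σ√T = 0.985812 − 0.905112 = 0.080700
e^{−rT} = 0.869023
N(−d₁) = 0.162113,  N(−d₂) = 0.467840
V = K·e^{−rT}·N(−d₂) − S·N(−d₁) = 7.789769 − 4.373800 = 3.415969 (the quoted price), and the Black–Scholes price is strictly increasing in σ, so σ is unique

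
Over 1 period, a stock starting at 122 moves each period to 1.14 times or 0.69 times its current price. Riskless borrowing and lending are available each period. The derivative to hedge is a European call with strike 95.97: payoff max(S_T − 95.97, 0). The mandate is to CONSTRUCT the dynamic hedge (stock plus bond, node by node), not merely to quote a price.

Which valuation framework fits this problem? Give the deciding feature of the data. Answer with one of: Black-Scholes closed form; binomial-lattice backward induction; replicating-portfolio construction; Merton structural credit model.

framework: replicating-portfolio construction

Key observation: the deliverable is the dynamic trading strategy on the 1-step tree (spot 122, moves 1.14 and 0.69), so the valuation must go through the node-by-node replicating-portfolio solve.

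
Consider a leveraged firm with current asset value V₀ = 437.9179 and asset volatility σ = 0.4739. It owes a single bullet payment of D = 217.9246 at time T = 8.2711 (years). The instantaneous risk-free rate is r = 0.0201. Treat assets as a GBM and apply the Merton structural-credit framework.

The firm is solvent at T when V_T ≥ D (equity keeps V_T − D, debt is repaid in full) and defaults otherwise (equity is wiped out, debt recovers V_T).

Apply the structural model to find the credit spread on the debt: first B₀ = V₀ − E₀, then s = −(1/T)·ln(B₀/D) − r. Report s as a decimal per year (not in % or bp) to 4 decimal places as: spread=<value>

spread=0.0423

Equity is a call on the firm's assets struck at D = 217.9246:
d₁ = [ln(V₀/D) + (r + σ²/2)T] / (σ√T)
   = [ln(437.9179/217.9246) + (0.0201 + 0.5·0.4739²)·8.2711] / (0.4739·√8.2711)
   = [0.697882 + 1.095016] / 1.362914 = 1.315489
d₂ = d₁ − σ√T = 1.315489 − 1.362914 = -0.047424
N(d₁) = 0.905827,  N(d₂) = 0.481087,  e^(−rT) = 0.846835
E₀ = V₀·N(d₁) − D·e^(−rT)·N(d₂)
   = 437.9179·0.905827 − 217.9246·0.846835·0.481087 = 307.895077
B₀ = V₀ − E₀ = 437.9179 − 307.895077 = 130.022823
spread = −(1/T)·ln(B₀/D) − r = −(1/8.2711)·ln(130.022823/217.9246) − 0.0201 = 0.04233899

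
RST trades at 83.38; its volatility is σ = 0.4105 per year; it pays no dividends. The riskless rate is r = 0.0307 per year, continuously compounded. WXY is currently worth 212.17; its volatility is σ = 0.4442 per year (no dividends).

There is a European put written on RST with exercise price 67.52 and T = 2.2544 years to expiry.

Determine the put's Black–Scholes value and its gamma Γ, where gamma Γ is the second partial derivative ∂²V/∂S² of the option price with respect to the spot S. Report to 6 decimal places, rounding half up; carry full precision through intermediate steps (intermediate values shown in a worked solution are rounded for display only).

price = 9.258236
Γ = 0.005803

σ√T = 0.4105·√2.2544 = 0.616352
d₁ = (ln(S/K) + (r+σ²/2)T) / (σ√T) = (ln(83.38/67.52) + (0.0307+0.4105²/2)·2.2544) / 0.616352 = (0.210985 + 0.259155) / 0.616352 = 0.762778
d₂ = d₁ − σ√T = 0.762778 − 0.616352 = 0.146426
e^{−rT} = 0.933131
N(−d₁) = 0.222798,  N(−d₂) = 0.441793
Put price V = K·e^{−rT}·N(−d₂) − S·N(−d₁) = 27.835130 − 18.576894 = 9.258236
φ(d₁) = (1/√(2π))·e^{−d₁²/2} = 0.298241
Γ = φ(d₁) / (S·σ·√T) = 0.005803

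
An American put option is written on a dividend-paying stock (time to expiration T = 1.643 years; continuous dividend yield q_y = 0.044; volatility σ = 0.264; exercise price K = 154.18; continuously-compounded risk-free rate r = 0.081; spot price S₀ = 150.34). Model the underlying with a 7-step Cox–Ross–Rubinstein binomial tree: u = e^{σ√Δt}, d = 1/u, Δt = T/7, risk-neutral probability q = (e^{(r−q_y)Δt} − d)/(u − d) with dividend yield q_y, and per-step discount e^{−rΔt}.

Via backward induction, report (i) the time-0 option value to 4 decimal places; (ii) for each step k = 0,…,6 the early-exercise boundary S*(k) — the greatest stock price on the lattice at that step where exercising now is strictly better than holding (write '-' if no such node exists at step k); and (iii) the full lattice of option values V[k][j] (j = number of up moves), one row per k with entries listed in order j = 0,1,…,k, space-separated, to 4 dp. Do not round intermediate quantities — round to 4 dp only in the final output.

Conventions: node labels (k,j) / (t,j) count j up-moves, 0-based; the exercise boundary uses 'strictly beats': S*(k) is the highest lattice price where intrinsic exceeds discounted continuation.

Δt=0.23471, u=1.13644, d=0.87994, q=0.50207, disc=e^(-rΔt)=0.98117
k=7 terminal: V=max(K-S,0) → 92.7688 74.8676 51.7483 21.8897 0.0000 0.0000 0.0000 0.0000
k=6: j=0 S=69.7902 intr=84.3898 cont=82.2033 V=84.3898[EX]; j=1 S=90.1338 intr=64.0462 cont=62.0687 V=64.0462[EX]; j=2 S=116.4076 intr=37.7724 cont=36.0649 V=37.7724[EX]; j=3 S=150.3400 intr=3.8400 cont=10.6942 V=10.6942[hold]; j=4 S=194.1636 intr=0.0000 cont=0.0000 V=0.0000[hold]; j=5 S=250.7617 intr=0.0000 cont=0.0000 V=0.0000[hold]; j=6 S=323.8579 intr=0.0000 cont=0.0000 V=0.0000[hold]  S*(6)=116.4076
k=5: j=0 S=79.3124 intr=74.8676 cont=72.7789 V=74.8676[EX]; j=1 S=102.4317 intr=51.7483 cont=49.8971 V=51.7483[EX]; j=2 S=132.2903 intr=21.8897 cont=23.7219 V=23.7219[hold]; j=3 S=170.8525 intr=0.0000 cont=5.2247 V=5.2247[hold]; j=4 S=220.6554 intr=0.0000 cont=0.0000 V=0.0000[hold]; j=5 S=284.9757 intr=0.0000 cont=0.0000 V=0.0000[hold]  S*(5)=102.4317
k=4: j=0 S=90.1338 intr=64.0462 cont=62.0687 V=64.0462[EX]; j=1 S=116.4076 intr=37.7724 cont=36.9674 V=37.7724[EX]; j=2 S=150.3400 intr=3.8400 cont=14.1631 V=14.1631[hold]; j=3 S=194.1636 intr=0.0000 cont=2.5525 V=2.5525[hold]; j=4 S=250.7617 intr=0.0000 cont=0.0000 V=0.0000[hold]  S*(4)=116.4076
k=3: j=0 S=102.4317 intr=51.7483 cont=49.8971 V=51.7483[EX]; j=1 S=132.2903 intr=21.8897 cont=25.4307 V=25.4307[hold]; j=2 S=170.8525 intr=0.0000 cont=8.1768 V=8.1768[hold]; j=3 S=220.6554 intr=0.0000 cont=1.2470 V=1.2470[hold]  S*(3)=102.4317
k=2: j=0 S=116.4076 intr=37.7724 cont=37.8092 V=37.8092[hold]; j=1 S=150.3400 intr=3.8400 cont=16.4522 V=16.4522[hold]; j=2 S=194.1636 intr=0.0000 cont=4.6091 V=4.6091[hold]  S*(2)=-
k=1: j=0 S=132.2903 intr=21.8897 cont=26.5763 V=26.5763[hold]; j=1 S=170.8525 intr=0.0000 cont=10.3082 V=10.3082[hold]  S*(1)=-
k=0: j=0 S=150.3400 intr=3.8400 cont=18.0619 V=18.0619[hold]  S*(0)=-

price = 18.0619
boundary = - - - 102.4317 116.4076 102.4317 116.4076
tree:
18.0619
26.5763 10.3082
37.8092 16.4522 4.6091
51.7483 25.4307 8.1768 1.2470
64.0462 37.7724 14.1631 2.5525 0.0000
74.8676 51.7483 23.7219 5.2247 0.0000 0.0000
84.3898 64.0462 37.7724 10.6942 0.0000 0.0000 0.0000
92.7688 74.8676 51.7483 21.8897 0.0000 0.0000 0.0000 0.0000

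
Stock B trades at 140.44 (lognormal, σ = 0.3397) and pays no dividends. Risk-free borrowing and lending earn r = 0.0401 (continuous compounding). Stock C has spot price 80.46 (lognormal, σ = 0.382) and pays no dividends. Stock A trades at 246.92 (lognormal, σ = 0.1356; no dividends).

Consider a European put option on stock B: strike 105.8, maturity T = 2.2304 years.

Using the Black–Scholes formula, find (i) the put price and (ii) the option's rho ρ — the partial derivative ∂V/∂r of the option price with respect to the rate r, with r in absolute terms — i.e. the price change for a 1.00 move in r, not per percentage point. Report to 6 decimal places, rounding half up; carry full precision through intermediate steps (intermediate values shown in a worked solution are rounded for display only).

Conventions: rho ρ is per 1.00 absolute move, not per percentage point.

price = 7.820083
ρ = -68.035406

σ√T = 0.3397·√2.2304 = 0.507326
d₁ = (ln(S/K) + (r+σ²/2)T) / (σ√T) = (ln(140.44/105.8) + (0.0401+0.3397²/2)·2.2304) / 0.507326 = (0.283230 + 0.218129) / 0.507326 = 0.988238
d₂ = d₁ − σ√T = 0.988238 − 0.507326 = 0.480912
e^{−rT} = 0.914444
N(−d₁) = 0.161518,  N(−d₂) = 0.315289
Put price V = K·e^{−rT}·N(−d₂) − S·N(−d₁) = 30.503679 − 22.683596 = 7.820083
ρ = −K·T·e^{−rT}·N(−d₂) = -68.035406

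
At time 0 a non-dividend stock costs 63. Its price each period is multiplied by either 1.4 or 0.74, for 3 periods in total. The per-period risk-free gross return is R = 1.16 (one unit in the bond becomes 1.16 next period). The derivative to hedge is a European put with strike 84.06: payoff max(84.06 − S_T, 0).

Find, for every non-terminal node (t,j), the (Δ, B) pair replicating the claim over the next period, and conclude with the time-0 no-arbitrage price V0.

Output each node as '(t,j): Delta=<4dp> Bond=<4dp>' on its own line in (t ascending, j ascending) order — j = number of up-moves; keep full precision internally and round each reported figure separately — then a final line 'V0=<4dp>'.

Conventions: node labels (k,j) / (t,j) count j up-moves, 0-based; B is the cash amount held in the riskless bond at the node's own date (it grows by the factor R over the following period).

(0,0): Delta=-0.3496 Bond=29.6133
(1,0): Delta=-0.8696 Bond=58.5914
(1,1): Delta=-0.1926 Bond=20.5000
(2,0): Delta=-1.0000 Bond=72.4655
(2,1): Delta=-0.8302 Bond=65.3949
(2,2): Delta=0.0000 Bond=0.0000
V0=7.5868

Since d<R<u, set p* = (R−d)/(u−d) = 0.6364; price each node as the discounted p*-expectation of its children.
Payoffs at expiry: V(3,0)=58.5309, V(3,1)=35.7617, V(3,2)=0.0000, V(3,3)=0.0000
Node (2,0) S=34.4988: V=(p*·35.7617+(1−p*)·58.5309)/1.16=37.9667; Δ=(35.7617−58.5309)/(48.2983−25.5291)=-1.0000; B=V−Δ·S=72.4655
Node (2,1) S=65.2680: V=(p*·0.0000+(1−p*)·35.7617)/1.16=11.2106; Δ=(0.0000−35.7617)/(91.3752−48.2983)=-0.8302; B=V−Δ·S=65.3949
Node (2,2) S=123.4800: V=(p*·0.0000+(1−p*)·0.0000)/1.16=0.0000; Δ=(0.0000−0.0000)/(172.8720−91.3752)=0.0000; B=V−Δ·S=0.0000
Node (1,0) S=46.6200: V=(p*·11.2106+(1−p*)·37.9667)/1.16=18.0518; Δ=(11.2106−37.9667)/(65.2680−34.4988)=-0.8696; B=V−Δ·S=58.5914
Node (1,1) S=88.2000: V=(p*·0.0000+(1−p*)·11.2106)/1.16=3.5143; Δ=(0.0000−11.2106)/(123.4800−65.2680)=-0.1926; B=V−Δ·S=20.5000
Node (0,0) S=63.0000: V=(p*·3.5143+(1−p*)·18.0518)/1.16=7.5868; Δ=(3.5143−18.0518)/(88.2000−46.6200)=-0.3496; B=V−Δ·S=29.6133
Verification: the root portfolio costs Δ(0,0)·S0 + B(0,0) = 7.5868, matching V0.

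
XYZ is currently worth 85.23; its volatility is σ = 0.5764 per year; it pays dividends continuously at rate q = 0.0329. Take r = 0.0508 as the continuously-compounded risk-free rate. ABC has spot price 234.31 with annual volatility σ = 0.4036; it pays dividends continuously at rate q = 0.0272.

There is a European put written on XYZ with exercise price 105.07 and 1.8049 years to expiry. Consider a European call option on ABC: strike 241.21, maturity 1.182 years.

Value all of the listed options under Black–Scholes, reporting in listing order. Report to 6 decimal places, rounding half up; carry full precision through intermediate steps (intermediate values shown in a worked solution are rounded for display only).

[XYZ put K=105.07]
σ√T = 0.5764·√1.8049 = 0.774374
d₁ = (ln(S/K) + (r−q+σ²/2)T) / (σ√T) = (ln(85.23/105.07) + (0.0508−0.0329+0.5764²/2)·1.8049) / 0.774374 = (-0.209273 + 0.332135) / 0.774374 = 0.158659
d₂ = d₁ − σ√T = 0.158659 − 0.774374 = -0.615714
e^{−rT} = 0.912389
e^{−qT} = 0.942347
N(−d₁) = 0.436969,  N(−d₂) = 0.730958
price = K·e^{−rT}·N(−d₂) − S·e^{−qT}·N(−d₁) = 70.073114 − 35.095692 = 34.977422
[ABC call K=241.21]
σ√T = 0.4036·√1.182 = 0.438793
d₁ = (ln(S/K) + (r−q+σ²/2)T) / (σ√T) = (ln(234.31/241.21) + (0.0508−0.0272+0.4036²/2)·1.182) / 0.438793 = (-0.029023 + 0.124165) / 0.438793 = 0.216827
d₂ = d₁ − σ√T = 0.216827 − 0.438793 = -0.221967
e^{−rT} = 0.941722
e^{−qT} = 0.968361
N(d₁) = 0.585828,  N(d₂) = 0.412170
price = S·e^{−qT}·N(d₁) − K·e^{−rT}·N(d₂) = 132.922470 − 93.625500 = 39.296969

price(XYZ put K=105.07) = 34.977422
price(ABC call K=241.21) = 39.296969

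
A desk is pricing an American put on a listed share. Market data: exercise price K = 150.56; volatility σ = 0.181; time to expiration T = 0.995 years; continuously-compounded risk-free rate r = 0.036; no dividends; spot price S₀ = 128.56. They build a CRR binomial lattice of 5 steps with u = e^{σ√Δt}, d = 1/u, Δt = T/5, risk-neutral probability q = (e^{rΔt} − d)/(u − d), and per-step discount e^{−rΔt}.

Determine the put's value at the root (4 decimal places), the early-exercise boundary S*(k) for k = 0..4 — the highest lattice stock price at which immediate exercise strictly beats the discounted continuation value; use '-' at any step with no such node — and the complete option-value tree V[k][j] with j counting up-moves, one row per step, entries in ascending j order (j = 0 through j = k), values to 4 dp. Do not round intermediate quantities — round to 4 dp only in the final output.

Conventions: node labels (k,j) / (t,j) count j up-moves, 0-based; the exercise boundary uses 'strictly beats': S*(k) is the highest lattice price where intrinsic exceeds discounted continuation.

price = 22.5437
boundary = - 118.5877 128.5600 118.5877 128.5600
tree:
22.5437
31.9723 14.2981
41.1711 22.0000 7.5062
49.6563 31.9723 13.1417 2.4960
57.4833 41.1711 22.0000 5.2847 0.0000
64.7032 49.6563 31.9723 11.1891 0.0000 0.0000

params: Δt=0.19900 u=1.08409 d=0.92243 q=0.52430 e^(-rΔt)=0.99286
t_5 payoffs: 64.7032 49.6563 31.9723 11.1891 0.0000 0.0000
t_4: node(4,0) S=93.0767 payoff=57.4833 vs cont=56.4086 → 57.4833 [stop]  node(4,1) S=109.3889 payoff=41.1711 vs cont=40.0963 → 41.1711 [stop]  node(4,2) S=128.5600 payoff=22.0000 vs cont=20.9252 → 22.0000 [stop]  node(4,3) S=151.0909 payoff=0.0000 vs cont=5.2847 → 5.2847 [wait]  node(4,4) S=177.5705 payoff=0.0000 vs cont=0.0000 → 0.0000 [wait]  ⇒ S*(4)=128.5600
t_3: node(3,0) S=100.9037 payoff=49.6563 vs cont=48.5815 → 49.6563 [stop]  node(3,1) S=118.5877 payoff=31.9723 vs cont=30.8976 → 31.9723 [stop]  node(3,2) S=139.3709 payoff=11.1891 vs cont=13.1417 → 13.1417 [wait]  node(3,3) S=163.7965 payoff=0.0000 vs cont=2.4960 → 2.4960 [wait]  ⇒ S*(3)=118.5877
t_2: node(2,0) S=109.3889 payoff=41.1711 vs cont=40.0963 → 41.1711 [stop]  node(2,1) S=128.5600 payoff=22.0000 vs cont=21.9417 → 22.0000 [stop]  node(2,2) S=151.0909 payoff=0.0000 vs cont=7.5062 → 7.5062 [wait]  ⇒ S*(2)=128.5600
t_1: node(1,0) S=118.5877 payoff=31.9723 vs cont=30.8976 → 31.9723 [stop]  node(1,1) S=139.3709 payoff=11.1891 vs cont=14.2981 → 14.2981 [wait]  ⇒ S*(1)=118.5877
t_0: node(0,0) S=128.5600 payoff=22.0000 vs cont=22.5437 → 22.5437 [wait]  ⇒ S*(0)=-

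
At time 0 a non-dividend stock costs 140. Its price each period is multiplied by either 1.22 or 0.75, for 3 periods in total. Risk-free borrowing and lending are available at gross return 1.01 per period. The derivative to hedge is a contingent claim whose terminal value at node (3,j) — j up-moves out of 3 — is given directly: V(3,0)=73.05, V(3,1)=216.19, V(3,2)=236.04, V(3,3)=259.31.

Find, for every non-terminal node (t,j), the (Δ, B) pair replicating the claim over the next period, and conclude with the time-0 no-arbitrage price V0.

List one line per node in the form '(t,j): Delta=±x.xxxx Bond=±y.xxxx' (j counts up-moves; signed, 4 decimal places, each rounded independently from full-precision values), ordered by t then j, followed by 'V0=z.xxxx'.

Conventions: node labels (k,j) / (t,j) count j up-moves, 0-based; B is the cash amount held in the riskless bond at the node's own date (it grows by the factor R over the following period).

(0,0): Delta=0.6780 Bond=117.5056
(1,0): Delta=1.5034 Bond=32.0101
(1,1): Delta=0.2682 Bond=188.6838
(2,0): Delta=3.8673 Bond=-153.8266
(2,1): Delta=0.3297 Bond=182.6876
(2,2): Delta=0.2376 Bond=196.9376
V0=212.4273

Arbitrage-free pricing uses the up-move probability p* = (R−d)/(u−d) = 0.5532, discounting each step at R = 1.01.
Expiry values: V(3,0)=73.0500, V(3,1)=216.1900, V(3,2)=236.0400, V(3,3)=259.3100
Node (2,0) S=78.7500: V=(p*·216.1900+(1−p*)·73.0500)/1.01=150.7266; Δ=(216.1900−73.0500)/(96.0750−59.0625)=3.8673; B=V−Δ·S=-153.8266
Node (2,1) S=128.1000: V=(p*·236.0400+(1−p*)·216.1900)/1.01=224.9216; Δ=(236.0400−216.1900)/(156.2820−96.0750)=0.3297; B=V−Δ·S=182.6876
Node (2,2) S=208.3760: V=(p*·259.3100+(1−p*)·236.0400)/1.01=246.4483; Δ=(259.3100−236.0400)/(254.2187−156.2820)=0.2376; B=V−Δ·S=196.9376
Node (1,0) S=105.0000: V=(p*·224.9216+(1−p*)·150.7266)/1.01=189.8719; Δ=(224.9216−150.7266)/(128.1000−78.7500)=1.5034; B=V−Δ·S=32.0101
Node (1,1) S=170.8000: V=(p*·246.4483+(1−p*)·224.9216)/1.01=234.4851; Δ=(246.4483−224.9216)/(208.3760−128.1000)=0.2682; B=V−Δ·S=188.6838
Node (0,0) S=140.0000: V=(p*·234.4851+(1−p*)·189.8719)/1.01=212.4273; Δ=(234.4851−189.8719)/(170.8000−105.0000)=0.6780; B=V−Δ·S=117.5056
Sanity check at the root: Δ(0,0)·S0 + B(0,0) reproduces V0 = 212.4273.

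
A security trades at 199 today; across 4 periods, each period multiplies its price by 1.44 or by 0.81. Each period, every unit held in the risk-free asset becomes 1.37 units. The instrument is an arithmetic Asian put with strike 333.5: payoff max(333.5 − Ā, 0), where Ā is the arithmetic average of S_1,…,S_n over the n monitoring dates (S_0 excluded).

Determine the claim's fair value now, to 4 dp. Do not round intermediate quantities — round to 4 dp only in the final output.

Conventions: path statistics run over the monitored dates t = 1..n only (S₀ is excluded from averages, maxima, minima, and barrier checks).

price = 2.3070

Set p* = 0.8889 (from d < R < u); the path-dependent value is the discounted p*-expectation over all price paths.
Enumerate all 2^4 = 16 price paths (U = up ×1.44, D = down ×0.81); each path with k up-moves has probability p*^k·(1−p*)^(4−k).
DDDD: Ā=120.7934, payoff=212.7066, prob=0.000152
UDDD: Ā=214.7438, payoff=118.7562, prob=0.001219
DUDD: Ā=183.4013, payoff=150.0987, prob=0.001219
UUDD: Ā=326.0468, payoff=7.4532, prob=0.009755
DDUD: Ā=158.0139, payoff=175.4861, prob=0.001219
UDUD: Ā=280.9136, payoff=52.5864, prob=0.009755
DUUD: Ā=249.5711, payoff=83.9289, prob=0.009755
UUUD: Ā=443.6820, payoff=0.0000, prob=0.078037
DDDU: Ā=137.4501, payoff=196.0499, prob=0.001219
UDDU: Ā=244.3557, payoff=89.1443, prob=0.009755
DUDU: Ā=213.0132, payoff=120.4868, prob=0.009755
UUDU: Ā=378.6902, payoff=0.0000, prob=0.078037
DDUU: Ā=187.6258, payoff=145.8742, prob=0.009755
UDUU: Ā=333.5570, payoff=0.0000, prob=0.078037
DUUU: Ā=302.2145, payoff=31.2855, prob=0.078037
UUUU: Ā=537.2702, payoff=0.0000, prob=0.624295
Price = Σ prob·payoff / R^4 = 8.126860 / 3.522754 = 2.3070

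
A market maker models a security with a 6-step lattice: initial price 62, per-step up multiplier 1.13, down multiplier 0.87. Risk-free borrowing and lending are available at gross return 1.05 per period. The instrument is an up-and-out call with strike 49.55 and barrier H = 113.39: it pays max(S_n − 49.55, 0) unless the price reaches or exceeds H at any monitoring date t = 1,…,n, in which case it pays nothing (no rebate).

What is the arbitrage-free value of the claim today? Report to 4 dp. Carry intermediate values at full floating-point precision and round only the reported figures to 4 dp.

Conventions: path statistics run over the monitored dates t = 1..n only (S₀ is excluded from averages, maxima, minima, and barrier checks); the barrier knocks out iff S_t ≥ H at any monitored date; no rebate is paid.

price = 17.0123

Risk-neutral up-probability p* = (R−d)/(u−d) = (1.05−0.87)/(1.13−0.87) = 0.6923; the claim prices as the p*-weighted sum of path payoffs discounted by R^6.
Enumerate all 2^6 = 64 price paths (U = up ×1.13, D = down ×0.87); each path with k up-moves has probability p*^k·(1−p*)^(6−k).
DDDDDD: M=53.9400, payoff=0.0000, prob=0.000849
UDDDDD: M=70.0600, payoff=0.0000, prob=0.001909
DUDDDD: M=60.9522, payoff=0.0000, prob=0.001909
UUDDDD: M=79.1678, payoff=0.0000, prob=0.004296
DDUDDD: M=53.9400, payoff=0.0000, prob=0.001909
UDUDDD: M=70.0600, payoff=0.0000, prob=0.004296
DUUDDD: M=68.8760, payoff=0.0000, prob=0.004296
UUUDDD: M=89.4596, payoff=9.3594, prob=0.009666
DDDUDD: M=53.9400, payoff=0.0000, prob=0.001909
UDDUDD: M=70.0600, payoff=0.0000, prob=0.004296
DUDUDD: M=60.9522, payoff=0.0000, prob=0.004296
UUDUDD: M=79.1678, payoff=9.3594, prob=0.009666
DDUUDD: M=59.9221, payoff=0.0000, prob=0.004296
UDUUDD: M=77.8299, payoff=9.3594, prob=0.009666
DUUUDD: M=77.8299, payoff=9.3594, prob=0.009666
UUUUDD: M=101.0894, payoff=26.9645, prob=0.021749
DDDDUD: M=53.9400, payoff=0.0000, prob=0.001909
UDDDUD: M=70.0600, payoff=0.0000, prob=0.004296
DUDDUD: M=60.9522, payoff=0.0000, prob=0.004296
UUDDUD: M=79.1678, payoff=9.3594, prob=0.009666
DDUDUD: M=53.9400, payoff=0.0000, prob=0.004296
UDUDUD: M=70.0600, payoff=9.3594, prob=0.009666
DUUDUD: M=68.8760, payoff=9.3594, prob=0.009666
UUUDUD: M=89.4596, payoff=26.9645, prob=0.021749
DDDUUD: M=53.9400, payoff=0.0000, prob=0.004296
UDDUUD: M=70.0600, payoff=9.3594, prob=0.009666
DUDUUD: M=67.7120, payoff=9.3594, prob=0.009666
UUDUUD: M=87.9477, payoff=26.9645, prob=0.021749
DDUUUD: M=67.7120, payoff=9.3594, prob=0.009666
UDUUUD: M=87.9477, payoff=26.9645, prob=0.021749
DUUUUD: M=87.9477, payoff=26.9645, prob=0.021749
UUUUUD: M=114.2310, payoff=0.0000, prob=0.048934
DDDDDU: M=53.9400, payoff=0.0000, prob=0.001909
UDDDDU: M=70.0600, payoff=0.0000, prob=0.004296
DUDDDU: M=60.9522, payoff=0.0000, prob=0.004296
UUDDDU: M=79.1678, payoff=9.3594, prob=0.009666
DDUDDU: M=53.9400, payoff=0.0000, prob=0.004296
UDUDDU: M=70.0600, payoff=9.3594, prob=0.009666
DUUDDU: M=68.8760, payoff=9.3594, prob=0.009666
UUUDDU: M=89.4596, payoff=26.9645, prob=0.021749
DDDUDU: M=53.9400, payoff=0.0000, prob=0.004296
UDDUDU: M=70.0600, payoff=9.3594, prob=0.009666
DUDUDU: M=60.9522, payoff=9.3594, prob=0.009666
UUDUDU: M=79.1678, payoff=26.9645, prob=0.021749
DDUUDU: M=59.9221, payoff=9.3594, prob=0.009666
UDUUDU: M=77.8299, payoff=26.9645, prob=0.021749
DUUUDU: M=77.8299, payoff=26.9645, prob=0.021749
UUUUDU: M=101.0894, payoff=49.8310, prob=0.048934
DDDDUU: M=53.9400, payoff=0.0000, prob=0.004296
UDDDUU: M=70.0600, payoff=9.3594, prob=0.009666
DUDDUU: M=60.9522, payoff=9.3594, prob=0.009666
UUDDUU: M=79.1678, payoff=26.9645, prob=0.021749
DDUDUU: M=58.9094, payoff=9.3594, prob=0.009666
UDUDUU: M=76.5145, payoff=26.9645, prob=0.021749
DUUDUU: M=76.5145, payoff=26.9645, prob=0.021749
UUUDUU: M=99.3810, payoff=49.8310, prob=0.048934
DDDUUU: M=58.9094, payoff=9.3594, prob=0.009666
UDDUUU: M=76.5145, payoff=26.9645, prob=0.021749
DUDUUU: M=76.5145, payoff=26.9645, prob=0.021749
UUDUUU: M=99.3810, payoff=49.8310, prob=0.048934
DDUUUU: M=76.5145, payoff=26.9645, prob=0.021749
UDUUUU: M=99.3810, payoff=49.8310, prob=0.048934
DUUUUU: M=99.3810, payoff=49.8310, prob=0.048934
UUUUUU: M=129.0810, payoff=0.0000, prob=0.110102
Price = Σ prob·payoff / R^6 = 22.798140 / 1.340096 = 17.0123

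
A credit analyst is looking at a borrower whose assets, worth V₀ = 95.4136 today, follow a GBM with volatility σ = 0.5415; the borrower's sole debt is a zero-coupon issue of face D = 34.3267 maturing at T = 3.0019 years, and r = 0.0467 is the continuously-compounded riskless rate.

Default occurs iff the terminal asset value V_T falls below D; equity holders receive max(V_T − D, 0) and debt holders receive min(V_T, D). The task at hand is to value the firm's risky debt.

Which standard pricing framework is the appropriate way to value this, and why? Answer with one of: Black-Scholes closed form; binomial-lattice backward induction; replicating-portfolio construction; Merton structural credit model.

framework: Merton structural credit model

Key observation: assets follow a GBM and default happens iff V_T < 34.3267; valuing claims on that split (equity as a call, risky debt as the residual) is the structural model's definition.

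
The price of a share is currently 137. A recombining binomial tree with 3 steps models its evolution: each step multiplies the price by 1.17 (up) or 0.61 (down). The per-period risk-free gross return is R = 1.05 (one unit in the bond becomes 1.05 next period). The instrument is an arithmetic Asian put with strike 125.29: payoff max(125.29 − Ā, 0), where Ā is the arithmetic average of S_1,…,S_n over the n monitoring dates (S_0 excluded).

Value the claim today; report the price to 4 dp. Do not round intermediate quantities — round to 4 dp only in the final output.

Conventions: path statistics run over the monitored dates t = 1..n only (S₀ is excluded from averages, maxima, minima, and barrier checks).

price = 7.6702

No-arbitrage gives p* = (R−d)/(u−d) = 0.7857: enumerate every path, weight its payoff by its p*-probability, and discount by R^3.
Enumerate all 2^3 = 8 price paths (U = up ×1.17, D = down ×0.61); each path with k up-moves has probability p*^k·(1−p*)^(3−k).
DDD: Ā=55.2147, payoff=70.0753, prob=0.009840
UDD: Ā=105.9036, payoff=19.3864, prob=0.036079
DUD: Ā=80.3303, payoff=44.9597, prob=0.036079
UUD: Ā=154.0761, payoff=0.0000, prob=0.132289
DDU: Ā=64.7305, payoff=60.5595, prob=0.036079
UDU: Ā=124.1553, payoff=1.1347, prob=0.132289
DUU: Ā=98.5820, payoff=26.7080, prob=0.132289
UUU: Ā=189.0834, payoff=0.0000, prob=0.485058
Price = Σ prob·payoff / R^3 = 8.879229 / 1.157625 = 7.6702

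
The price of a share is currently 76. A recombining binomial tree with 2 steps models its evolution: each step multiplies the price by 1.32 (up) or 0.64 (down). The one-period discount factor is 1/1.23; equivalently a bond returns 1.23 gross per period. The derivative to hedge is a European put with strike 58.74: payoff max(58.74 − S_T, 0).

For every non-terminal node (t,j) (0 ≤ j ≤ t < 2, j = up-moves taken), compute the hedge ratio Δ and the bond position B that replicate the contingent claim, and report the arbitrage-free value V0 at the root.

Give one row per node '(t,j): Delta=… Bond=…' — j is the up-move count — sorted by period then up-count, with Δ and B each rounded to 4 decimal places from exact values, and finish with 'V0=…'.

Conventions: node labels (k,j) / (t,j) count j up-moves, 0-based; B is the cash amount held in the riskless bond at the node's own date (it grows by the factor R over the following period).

(0,0): Delta=-0.0575 Bond=4.6888
(1,0): Delta=-0.8348 Bond=43.5745
(1,1): Delta=0.0000 Bond=0.0000
V0=0.3197

No-arbitrage ⇒ martingale measure with p* = (R−d)/(u−d) = 0.8676.
Payoffs at expiry: V(2,0)=27.6104, V(2,1)=0.0000, V(2,2)=0.0000
Node (1,0) S=48.6400: V=(p*·0.0000+(1−p*)·27.6104)/1.23=2.9710; Δ=(0.0000−27.6104)/(64.2048−31.1296)=-0.8348; B=V−Δ·S=43.5745
Node (1,1) S=100.3200: V=(p*·0.0000+(1−p*)·0.0000)/1.23=0.0000; Δ=(0.0000−0.0000)/(132.4224−64.2048)=0.0000; B=V−Δ·S=0.0000
Node (0,0) S=76.0000: V=(p*·0.0000+(1−p*)·2.9710)/1.23=0.3197; Δ=(0.0000−2.9710)/(100.3200−48.6400)=-0.0575; B=V−Δ·S=4.6888
Sanity check at the root: Δ(0,0)·S0 + B(0,0) reproduces V0 = 0.3197.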